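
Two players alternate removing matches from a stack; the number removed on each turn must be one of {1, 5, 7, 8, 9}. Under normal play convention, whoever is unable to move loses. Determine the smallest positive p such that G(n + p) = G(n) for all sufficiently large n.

G(0) = 0
G(1) = mex{0} = 1
G(2) = mex{1} = 0
G(3) = mex{0} = 1
G(4) = mex{1} = 0
G(5) = mex{0,0} = 1
G(6) = mex{1,1} = 0
G(7) = mex{0,0,0} = 1
G(8) = mex{1,1,1,0} = 2
G(9) = mex{2,0,0,1,0} = 3
G(10) = mex{3,1,1,0,1} = 2
G(11) = mex{2,0,0,1,0} = 3
G(12) = mex{3,1,1,0,1} = 2
G(13) = mex{2,2,0,1,0} = 3
G(14) = mex{3,3,1,0,1} = 2
G(15) = mex{2,2,2,1,0} = 3
G(16) = mex{3,3,3,2,1} = 0
G(17) = mex{0,2,2,3,2} = 1
G(18) = mex{1,3,3,2,3} = 0
G(19) = mex{0,2,2,3,2} = 1
G(20) = mex{1,3,3,2,3} = 0
G(21) = mex{0,0,2,3,2} = 1
G(22) = mex{1,1,3,2,3} = 0
G(23) = mex{0,0,0,3,2} = 1
G(24) = mex{1,1,1,0,3} = 2
G(25) = mex{2,0,0,1,0} = 3
G(26) = mex{3,1,1,0,1} = 2
G(27) = mex{2,0,0,1,0} = 3
G(28) = mex{3,1,1,0,1} = 2
G(29) = mex{2,2,0,1,0} = 3
G(30) = mex{3,3,1,0,1} = 2
G(31) = mex{2,2,2,1,0} = 3
G(32) = mex{3,3,3,2,1} = 0
G(33) = mex{0,2,2,3,2} = 1
G(n+16) = G(n) holds for n = 0,…,8 (a full window of length max(S) = 9), so the sequence is purely periodic with period 16.

16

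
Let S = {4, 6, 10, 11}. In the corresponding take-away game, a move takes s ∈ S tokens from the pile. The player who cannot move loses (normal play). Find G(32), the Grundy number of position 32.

0

G(0) = 0
G(1) = mex{} = 0
G(2) = mex{} = 0
G(3) = mex{} = 0
G(4) = mex{0} = 1
G(5) = mex{0} = 1
G(6) = mex{0,0} = 1
G(7) = mex{0,0} = 1
G(8) = mex{1,0} = 2
G(9) = mex{1,0} = 2
G(10) = mex{1,1,0} = 2
G(11) = mex{1,1,0,0} = 2
G(12) = mex{2,1,0,0} = 3
G(13) = mex{2,1,0,0} = 3
G(14) = mex{2,2,1,0} = 3
G(15) = mex{2,2,1,1} = 0
G(16) = mex{3,2,1,1} = 0
G(17) = mex{3,2,1,1} = 0
G(18) = mex{3,3,2,1} = 0
G(19) = mex{0,3,2,2} = 1
G(20) = mex{0,3,2,2} = 1
G(21) = mex{0,0,2,2} = 1
G(22) = mex{0,0,3,2} = 1
G(23) = mex{1,0,3,3} = 2
G(24) = mex{1,0,3,3} = 2
G(25) = mex{1,1,0,3} = 2
G(26) = mex{1,1,0,0} = 2
G(27) = mex{2,1,0,0} = 3
G(28) = mex{2,1,0,0} = 3
G(29) = mex{2,2,1,0} = 3
G(30) = mex{2,2,1,1} = 0
G(31) = mex{3,2,1,1} = 0
G(32) = mex{3,2,1,1} = 0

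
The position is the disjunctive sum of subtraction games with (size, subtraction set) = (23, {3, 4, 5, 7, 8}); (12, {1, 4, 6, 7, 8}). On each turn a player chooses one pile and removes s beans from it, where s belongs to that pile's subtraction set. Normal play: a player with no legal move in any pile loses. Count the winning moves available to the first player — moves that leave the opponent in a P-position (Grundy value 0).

1

Pile A, S = {3, 4, 5, 7, 8}:
n :  0  1  2  3  4  5  6  7  8  9 10 11 12 13 14 15 16 17 18 19 20 21 22 23
G :  0  0  0  1  1  1  2  2  2  3  3  0  0  0  1  1  1  2  2  2  3  3  0  0
G_A(23) = 0.
Pile B, S = {1, 4, 6, 7, 8}:
G(0) = 0
G(1) = mex{0} = 1
G(2) = mex{1} = 0
G(3) = mex{0} = 1
G(4) = mex{1,0} = 2
G(5) = mex{2,1} = 0
G(6) = mex{0,0,0} = 1
G(7) = mex{1,1,1,0} = 2
G(8) = mex{2,2,0,1,0} = 3
G(9) = mex{3,0,1,0,1} = 2
G(10) = mex{2,1,2,1,0} = 3
G(11) = mex{3,2,0,2,1} = 4
G(12) = mex{4,3,1,0,2} = 5
G_B(12) = 5.
Combined Grundy value = 0 ⊕ 5 = 5.
A winning move leaves total XOR = 0, i.e. changes one component's Grundy value g to g ⊕ X where X is the current total.
Pile A: need g' = 0⊕5 = 5. Options: 23−3→G=3, 23−4→G=2, 23−5→G=2, 23−7→G=1, 23−8→G=1. Hits: 0.
Pile B: need g' = 5⊕5 = 0. Options: 12−1→G=4, 12−4→G=3, 12−6→G=1, 12−7→G=0, 12−8→G=2. Hits: 1.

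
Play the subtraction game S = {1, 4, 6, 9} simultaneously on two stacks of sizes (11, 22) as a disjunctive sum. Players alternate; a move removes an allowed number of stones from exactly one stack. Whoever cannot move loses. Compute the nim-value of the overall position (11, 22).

1

All stacks use S = {1, 4, 6, 9}:
n :  0  1  2  3  4  5  6  7  8  9 10 11 12 13 14 15 16 17 18 19 20 21 22
G :  0  1  0  1  2  0  1  0  1  2  0  1  0  1  2  0  1  0  1  2  0  1  0
Stack A: G(11) = 1.
Stack B: G(22) = 0.
Combined Grundy value = 1 ⊕ 0 = 1.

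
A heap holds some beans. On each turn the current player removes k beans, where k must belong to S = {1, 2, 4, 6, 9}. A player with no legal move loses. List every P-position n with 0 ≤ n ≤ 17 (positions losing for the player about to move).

0, 3, 8, 11, 16

G(0) = 0
G(1) = mex{0} = 1
G(2) = mex{1,0} = 2
G(3) = mex{2,1} = 0
G(4) = mex{0,2,0} = 1
G(5) = mex{1,0,1} = 2
G(6) = mex{2,1,2,0} = 3
G(7) = mex{3,2,0,1} = 4
G(8) = mex{4,3,1,2} = 0
G(9) = mex{0,4,2,0,0} = 1
G(10) = mex{1,0,3,1,1} = 2
G(11) = mex{2,1,4,2,2} = 0
G(12) = mex{0,2,0,3,0} = 1
G(13) = mex{1,0,1,4,1} = 2
G(14) = mex{2,1,2,0,2} = 3
G(15) = mex{3,2,0,1,3} = 4
G(16) = mex{4,3,1,2,4} = 0
G(17) = mex{0,4,2,0,0} = 1
P-positions are exactly the n with G(n) = 0.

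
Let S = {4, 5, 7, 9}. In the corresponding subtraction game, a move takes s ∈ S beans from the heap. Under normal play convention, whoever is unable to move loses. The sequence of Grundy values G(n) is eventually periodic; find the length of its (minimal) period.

G(0) = 0
G(1) = mex{} = 0
G(2) = mex{} = 0
G(3) = mex{} = 0
G(4) = mex{0} = 1
G(5) = mex{0,0} = 1
G(6) = mex{0,0} = 1
G(7) = mex{0,0,0} = 1
G(8) = mex{1,0,0} = 2
G(9) = mex{1,1,0,0} = 2
G(10) = mex{1,1,0,0} = 2
G(11) = mex{1,1,1,0} = 2
G(12) = mex{2,1,1,0} = 3
G(13) = mex{2,2,1,1} = 0
G(14) = mex{2,2,1,1} = 0
G(15) = mex{2,2,2,1} = 0
G(16) = mex{3,2,2,1} = 0
G(17) = mex{0,3,2,2} = 1
G(18) = mex{0,0,2,2} = 1
G(19) = mex{0,0,3,2} = 1
G(20) = mex{0,0,0,2} = 1
G(21) = mex{1,0,0,3} = 2
G(22) = mex{1,1,0,0} = 2
G(23) = mex{1,1,0,0} = 2
G(24) = mex{1,1,1,0} = 2
G(25) = mex{2,1,1,0} = 3
G(26) = mex{2,2,1,1} = 0
G(27) = mex{2,2,1,1} = 0
G(n+13) = G(n) holds for n = 0,…,8 (a full window of length max(S) = 9), so the sequence is purely periodic with period 13.

13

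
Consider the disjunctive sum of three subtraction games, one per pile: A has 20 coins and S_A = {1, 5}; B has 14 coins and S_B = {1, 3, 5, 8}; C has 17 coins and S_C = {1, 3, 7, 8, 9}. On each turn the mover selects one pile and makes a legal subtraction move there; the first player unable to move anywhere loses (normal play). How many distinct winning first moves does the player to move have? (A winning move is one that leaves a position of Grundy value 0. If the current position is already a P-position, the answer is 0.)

Pile A, S = {1, 5}:
n :  0  1  2  3  4  5  6  7  8  9 10 11 12 13 14 15 16 17 18 19 20
G :  0  1  0  1  0  1  0  1  0  1  0  1  0  1  0  1  0  1  0  1  0
G_A(20) = 0.
Pile B, S = {1, 3, 5, 8}:
G(0) = 0
G(1) = mex{0} = 1
G(2) = mex{1} = 0
G(3) = mex{0,0} = 1
G(4) = mex{1,1} = 0
G(5) = mex{0,0,0} = 1
G(6) = mex{1,1,1} = 0
G(7) = mex{0,0,0} = 1
G(8) = mex{1,1,1,0} = 2
G(9) = mex{2,0,0,1} = 3
G(10) = mex{3,1,1,0} = 2
G(11) = mex{2,2,0,1} = 3
G(12) = mex{3,3,1,0} = 2
G(13) = mex{2,2,2,1} = 0
G(14) = mex{0,3,3,0} = 1
G_B(14) = 1.
Pile C, S = {1, 3, 7, 8, 9}:
G(0) = 0
G(1) = mex{0} = 1
G(2) = mex{1} = 0
G(3) = mex{0,0} = 1
G(4) = mex{1,1} = 0
G(5) = mex{0,0} = 1
G(6) = mex{1,1} = 0
G(7) = mex{0,0,0} = 1
G(8) = mex{1,1,1,0} = 2
G(9) = mex{2,0,0,1,0} = 3
G(10) = mex{3,1,1,0,1} = 2
G(11) = mex{2,2,0,1,0} = 3
G(12) = mex{3,3,1,0,1} = 2
G(13) = mex{2,2,0,1,0} = 3
G(14) = mex{3,3,1,0,1} = 2
G(15) = mex{2,2,2,1,0} = 3
G(16) = mex{3,3,3,2,1} = 0
G(17) = mex{0,2,2,3,2} = 1
G_C(17) = 1.
Combined Grundy value = 0 ⊕ 1 ⊕ 1 = 0.
A winning move leaves total XOR = 0, i.e. changes one component's Grundy value g to g ⊕ X where X is the current total.
Pile A: target g' = 0⊕0 = 0, but every legal move changes the Grundy value (mex property), so 0 moves.
Pile B: target g' = 1⊕0 = 1, but every legal move changes the Grundy value (mex property), so 0 moves.
Pile C: target g' = 1⊕0 = 1, but every legal move changes the Grundy value (mex property), so 0 moves.

0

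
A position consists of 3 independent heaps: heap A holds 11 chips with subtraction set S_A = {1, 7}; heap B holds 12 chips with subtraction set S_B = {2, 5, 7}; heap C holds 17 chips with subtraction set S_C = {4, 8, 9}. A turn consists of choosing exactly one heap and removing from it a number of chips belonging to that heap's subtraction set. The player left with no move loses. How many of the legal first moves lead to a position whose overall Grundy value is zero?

Heap A, S = {1, 7}:
G(0) = 0
G(1) = mex{0} = 1
G(2) = mex{1} = 0
G(3) = mex{0} = 1
G(4) = mex{1} = 0
G(5) = mex{0} = 1
G(6) = mex{1} = 0
G(7) = mex{0,0} = 1
G(8) = mex{1,1} = 0
G(9) = mex{0,0} = 1
G(10) = mex{1,1} = 0
G(11) = mex{0,0} = 1
G_A(11) = 1.
Heap B, S = {2, 5, 7}:
G(0) = 0
G(1) = mex{} = 0
G(2) = mex{0} = 1
G(3) = mex{0} = 1
G(4) = mex{1} = 0
G(5) = mex{1,0} = 2
G(6) = mex{0,0} = 1
G(7) = mex{2,1,0} = 3
G(8) = mex{1,1,0} = 2
G(9) = mex{3,0,1} = 2
G(10) = mex{2,2,1} = 0
G(11) = mex{2,1,0} = 3
G(12) = mex{0,3,2} = 1
G_B(12) = 1.
Heap C, S = {4, 8, 9}:
G(0) = 0
G(1) = mex{} = 0
G(2) = mex{} = 0
G(3) = mex{} = 0
G(4) = mex{0} = 1
G(5) = mex{0} = 1
G(6) = mex{0} = 1
G(7) = mex{0} = 1
G(8) = mex{1,0} = 2
G(9) = mex{1,0,0} = 2
G(10) = mex{1,0,0} = 2
G(11) = mex{1,0,0} = 2
G(12) = mex{2,1,0} = 3
G(13) = mex{2,1,1} = 0
G(14) = mex{2,1,1} = 0
G(15) = mex{2,1,1} = 0
G(16) = mex{3,2,1} = 0
G(17) = mex{0,2,2} = 1
G_C(17) = 1.
Combined Grundy value = 1 ⊕ 1 ⊕ 1 = 1.
A winning move leaves total XOR = 0, i.e. changes one component's Grundy value g to g ⊕ X where X is the current total.
Heap A: need g' = 1⊕1 = 0. Options: 11−1→G=0, 11−7→G=0. Hits: 2.
Heap B: need g' = 1⊕1 = 0. Options: 12−2→G=0, 12−5→G=3, 12−7→G=2. Hits: 1.
Heap C: need g' = 1⊕1 = 0. Options: 17−4→G=0, 17−8→G=2, 17−9→G=2. Hits: 1.

4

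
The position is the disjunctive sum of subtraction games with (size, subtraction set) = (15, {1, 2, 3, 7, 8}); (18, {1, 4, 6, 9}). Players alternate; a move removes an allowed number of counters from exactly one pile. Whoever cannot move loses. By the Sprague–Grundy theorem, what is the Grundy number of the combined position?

3

Pile A, S = {1, 2, 3, 7, 8}:
n :  0  1  2  3  4  5  6  7  8  9 10 11 12 13 14 15
G :  0  1  2  3  0  1  2  3  4  0  1  2  3  0  1  2
G_A(15) = 2.
Pile B, S = {1, 4, 6, 9}:
G(0) = 0
G(1) = mex{0} = 1
G(2) = mex{1} = 0
G(3) = mex{0} = 1
G(4) = mex{1,0} = 2
G(5) = mex{2,1} = 0
G(6) = mex{0,0,0} = 1
G(7) = mex{1,1,1} = 0
G(8) = mex{0,2,0} = 1
G(9) = mex{1,0,1,0} = 2
G(10) = mex{2,1,2,1} = 0
G(11) = mex{0,0,0,0} = 1
G(12) = mex{1,1,1,1} = 0
G(13) = mex{0,2,0,2} = 1
G(14) = mex{1,0,1,0} = 2
G(15) = mex{2,1,2,1} = 0
G(16) = mex{0,0,0,0} = 1
G(17) = mex{1,1,1,1} = 0
G(18) = mex{0,2,0,2} = 1
G_B(18) = 1.
Combined Grundy value = 2 ⊕ 1 = 3.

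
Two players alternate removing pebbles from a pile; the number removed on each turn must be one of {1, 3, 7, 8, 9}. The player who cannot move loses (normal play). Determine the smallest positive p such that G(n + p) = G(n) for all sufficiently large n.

16

G(0) = 0
G(1) = mex{0} = 1
G(2) = mex{1} = 0
G(3) = mex{0,0} = 1
G(4) = mex{1,1} = 0
G(5) = mex{0,0} = 1
G(6) = mex{1,1} = 0
G(7) = mex{0,0,0} = 1
G(8) = mex{1,1,1,0} = 2
G(9) = mex{2,0,0,1,0} = 3
G(10) = mex{3,1,1,0,1} = 2
G(11) = mex{2,2,0,1,0} = 3
G(12) = mex{3,3,1,0,1} = 2
G(13) = mex{2,2,0,1,0} = 3
G(14) = mex{3,3,1,0,1} = 2
G(15) = mex{2,2,2,1,0} = 3
G(16) = mex{3,3,3,2,1} = 0
G(17) = mex{0,2,2,3,2} = 1
G(18) = mex{1,3,3,2,3} = 0
G(19) = mex{0,0,2,3,2} = 1
G(20) = mex{1,1,3,2,3} = 0
G(21) = mex{0,0,2,3,2} = 1
G(22) = mex{1,1,3,2,3} = 0
G(23) = mex{0,0,0,3,2} = 1
G(24) = mex{1,1,1,0,3} = 2
G(25) = mex{2,0,0,1,0} = 3
G(26) = mex{3,1,1,0,1} = 2
G(27) = mex{2,2,0,1,0} = 3
G(28) = mex{3,3,1,0,1} = 2
G(29) = mex{2,2,0,1,0} = 3
G(30) = mex{3,3,1,0,1} = 2
G(31) = mex{2,2,2,1,0} = 3
G(32) = mex{3,3,3,2,1} = 0
G(33) = mex{0,2,2,3,2} = 1
G(n+16) = G(n) holds for n = 0,…,8 (a full window of length max(S) = 9), so the sequence is purely periodic with period 16.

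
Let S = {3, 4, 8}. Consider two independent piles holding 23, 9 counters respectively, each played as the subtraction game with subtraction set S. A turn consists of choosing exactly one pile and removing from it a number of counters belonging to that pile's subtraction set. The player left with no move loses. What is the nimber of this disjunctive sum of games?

All piles use S = {3, 4, 8}:
G(0) = 0
G(1) = mex{} = 0
G(2) = mex{} = 0
G(3) = mex{0} = 1
G(4) = mex{0,0} = 1
G(5) = mex{0,0} = 1
G(6) = mex{1,0} = 2
G(7) = mex{1,1} = 0
G(8) = mex{1,1,0} = 2
G(9) = mex{2,1,0} = 3
G(10) = mex{0,2,0} = 1
G(11) = mex{2,0,1} = 3
G(12) = mex{3,2,1} = 0
G(13) = mex{1,3,1} = 0
G(14) = mex{3,1,2} = 0
G(15) = mex{0,3,0} = 1
G(16) = mex{0,0,2} = 1
G(17) = mex{0,0,3} = 1
G(18) = mex{1,0,1} = 2
G(19) = mex{1,1,3} = 0
G(20) = mex{1,1,0} = 2
G(21) = mex{2,1,0} = 3
G(22) = mex{0,2,0} = 1
G(23) = mex{2,0,1} = 3
Pile A: G(23) = 3.
Pile B: G(9) = 3.
Combined Grundy value = 3 ⊕ 3 = 0.

0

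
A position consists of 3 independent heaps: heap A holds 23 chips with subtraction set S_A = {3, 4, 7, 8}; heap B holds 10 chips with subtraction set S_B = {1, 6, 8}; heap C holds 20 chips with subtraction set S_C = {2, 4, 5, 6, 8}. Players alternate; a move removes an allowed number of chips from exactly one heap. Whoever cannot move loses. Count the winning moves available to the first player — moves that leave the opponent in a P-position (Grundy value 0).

6

Heap A, S = {3, 4, 7, 8}:
n :  0  1  2  3  4  5  6  7  8  9 10 11 12 13 14 15 16 17 18 19 20 21 22 23
G :  0  0  0  1  1  1  2  2  2  3  3  0  0  0  1  1  1  2  2  2  3  3  0  0
G_A(23) = 0.
Heap B, S = {1, 6, 8}:
n :  0  1  2  3  4  5  6  7  8  9 10
G :  0  1  0  1  0  1  2  0  1  0  1
G_B(10) = 1.
Heap C, S = {2, 4, 5, 6, 8}:
n :  0  1  2  3  4  5  6  7  8  9 10 11 12 13 14 15 16 17 18 19 20
G :  0  0  1  1  2  2  3  3  4  4  0  0  1  1  2  2  3  3  4  4  0
G_C(20) = 0.
Combined Grundy value = 0 ⊕ 1 ⊕ 0 = 1.
A winning move leaves total XOR = 0, i.e. changes one component's Grundy value g to g ⊕ X where X is the current total.
Heap A: need g' = 0⊕1 = 1. Options: 23−3→G=3, 23−4→G=2, 23−7→G=1, 23−8→G=1. Hits: 2.
Heap B: need g' = 1⊕1 = 0. Options: 10−1→G=0, 10−6→G=0, 10−8→G=0. Hits: 3.
Heap C: need g' = 0⊕1 = 1. Options: 20−2→G=4, 20−4→G=3, 20−5→G=2, 20−6→G=2, 20−8→G=1. Hits: 1.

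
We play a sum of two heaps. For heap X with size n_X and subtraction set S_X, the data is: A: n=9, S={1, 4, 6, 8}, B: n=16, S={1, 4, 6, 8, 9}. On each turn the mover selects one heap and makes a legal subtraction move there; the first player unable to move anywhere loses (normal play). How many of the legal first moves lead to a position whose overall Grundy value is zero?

Heap A, S = {1, 4, 6, 8}:
G(0) = 0
G(1) = mex{0} = 1
G(2) = mex{1} = 0
G(3) = mex{0} = 1
G(4) = mex{1,0} = 2
G(5) = mex{2,1} = 0
G(6) = mex{0,0,0} = 1
G(7) = mex{1,1,1} = 0
G(8) = mex{0,2,0,0} = 1
G(9) = mex{1,0,1,1} = 2
G_A(9) = 2.
Heap B, S = {1, 4, 6, 8, 9}:
G(0) = 0
G(1) = mex{0} = 1
G(2) = mex{1} = 0
G(3) = mex{0} = 1
G(4) = mex{1,0} = 2
G(5) = mex{2,1} = 0
G(6) = mex{0,0,0} = 1
G(7) = mex{1,1,1} = 0
G(8) = mex{0,2,0,0} = 1
G(9) = mex{1,0,1,1,0} = 2
G(10) = mex{2,1,2,0,1} = 3
G(11) = mex{3,0,0,1,0} = 2
G(12) = mex{2,1,1,2,1} = 0
G(13) = mex{0,2,0,0,2} = 1
G(14) = mex{1,3,1,1,0} = 2
G(15) = mex{2,2,2,0,1} = 3
G(16) = mex{3,0,3,1,0} = 2
G_B(16) = 2.
Combined Grundy value = 2 ⊕ 2 = 0.
A winning move leaves total XOR = 0, i.e. changes one component's Grundy value g to g ⊕ X where X is the current total.
Heap A: target g' = 2⊕0 = 2, but every legal move changes the Grundy value (mex property), so 0 moves.
Heap B: target g' = 2⊕0 = 2, but every legal move changes the Grundy value (mex property), so 0 moves.

0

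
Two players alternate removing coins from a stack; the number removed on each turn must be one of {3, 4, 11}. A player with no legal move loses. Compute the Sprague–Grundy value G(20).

G(0) = 0
G(1) = mex{} = 0
G(2) = mex{} = 0
G(3) = mex{0} = 1
G(4) = mex{0,0} = 1
G(5) = mex{0,0} = 1
G(6) = mex{1,0} = 2
G(7) = mex{1,1} = 0
G(8) = mex{1,1} = 0
G(9) = mex{2,1} = 0
G(10) = mex{0,2} = 1
G(11) = mex{0,0,0} = 1
G(12) = mex{0,0,0} = 1
G(13) = mex{1,0,0} = 2
G(14) = mex{1,1,1} = 0
G(15) = mex{1,1,1} = 0
G(16) = mex{2,1,1} = 0
G(17) = mex{0,2,2} = 1
G(18) = mex{0,0,0} = 1
G(19) = mex{0,0,0} = 1
G(20) = mex{1,0,0} = 2

2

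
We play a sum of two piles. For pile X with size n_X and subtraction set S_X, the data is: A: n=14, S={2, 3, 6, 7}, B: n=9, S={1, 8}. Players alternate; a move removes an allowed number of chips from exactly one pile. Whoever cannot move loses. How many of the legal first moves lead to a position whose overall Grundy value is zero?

Pile A, S = {2, 3, 6, 7}:
n :  0  1  2  3  4  5  6  7  8  9 10 11 12 13 14
G :  0  0  1  1  2  0  3  1  2  0  0  1  1  2  0
G_A(14) = 0.
Pile B, S = {1, 8}:
n : 0 1 2 3 4 5 6 7 8 9
G : 0 1 0 1 0 1 0 1 2 0
G_B(9) = 0.
Combined Grundy value = 0 ⊕ 0 = 0.
A winning move leaves total XOR = 0, i.e. changes one component's Grundy value g to g ⊕ X where X is the current total.
Pile A: target g' = 0⊕0 = 0, but every legal move changes the Grundy value (mex property), so 0 moves.
Pile B: target g' = 0⊕0 = 0, but every legal move changes the Grundy value (mex property), so 0 moves.

0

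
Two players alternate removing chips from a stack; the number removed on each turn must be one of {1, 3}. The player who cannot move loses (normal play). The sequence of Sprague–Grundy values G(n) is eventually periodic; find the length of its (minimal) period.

G(0) = 0
G(1) = mex{0} = 1
G(2) = mex{1} = 0
G(3) = mex{0,0} = 1
G(4) = mex{1,1} = 0
G(5) = mex{0,0} = 1
G(6) = mex{1,1} = 0
G(7) = mex{0,0} = 1
G(8) = mex{1,1} = 0
G(9) = mex{0,0} = 1
G(10) = mex{1,1} = 0
G(11) = mex{0,0} = 1
G(12) = mex{1,1} = 0
G(13) = mex{0,0} = 1
G(14) = mex{1,1} = 0
G(n+2) = G(n) holds for n = 0,…,2 (a full window of length max(S) = 3), so the sequence is purely periodic with period 2.

2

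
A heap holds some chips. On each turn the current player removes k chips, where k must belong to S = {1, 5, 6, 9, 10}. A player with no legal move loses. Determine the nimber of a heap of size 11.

n :  0  1  2  3  4  5  6  7  8  9 10 11
G :  0  1  0  1  0  1  2  3  2  3  2  3

3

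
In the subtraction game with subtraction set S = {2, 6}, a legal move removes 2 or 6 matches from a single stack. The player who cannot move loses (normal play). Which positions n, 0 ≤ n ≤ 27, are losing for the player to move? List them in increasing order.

n :  0  1  2  3  4  5  6  7  8  9 10 11 12 13 14 15 16 17 18 19 20 21 22 23 24 25 26 27
G :  0  0  1  1  0  0  1  1  0  0  1  1  0  0  1  1  0  0  1  1  0  0  1  1  0  0  1  1
P-positions are exactly the n with G(n) = 0.

0, 1, 4, 5, 8, 9, 12, 13, 16, 17, 20, 21, 24, 25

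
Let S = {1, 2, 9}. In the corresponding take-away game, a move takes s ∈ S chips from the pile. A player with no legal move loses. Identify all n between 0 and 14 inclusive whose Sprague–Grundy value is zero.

0, 3, 6, 10, 13

G(0) = 0
G(1) = mex{0} = 1
G(2) = mex{1,0} = 2
G(3) = mex{2,1} = 0
G(4) = mex{0,2} = 1
G(5) = mex{1,0} = 2
G(6) = mex{2,1} = 0
G(7) = mex{0,2} = 1
G(8) = mex{1,0} = 2
G(9) = mex{2,1,0} = 3
G(10) = mex{3,2,1} = 0
G(11) = mex{0,3,2} = 1
G(12) = mex{1,0,0} = 2
G(13) = mex{2,1,1} = 0
G(14) = mex{0,2,2} = 1
P-positions are exactly the n with G(n) = 0.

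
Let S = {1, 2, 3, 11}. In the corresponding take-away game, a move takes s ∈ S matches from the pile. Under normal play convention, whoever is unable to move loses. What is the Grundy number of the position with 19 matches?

3

n :  0  1  2  3  4  5  6  7  8  9 10 11 12 13 14 15 16 17 18 19
G :  0  1  2  3  0  1  2  3  0  1  2  3  0  1  2  3  0  1  2  3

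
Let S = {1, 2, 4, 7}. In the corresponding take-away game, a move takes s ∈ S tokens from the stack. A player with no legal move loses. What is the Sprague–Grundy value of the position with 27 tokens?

G(0) = 0
G(1) = mex{0} = 1
G(2) = mex{1,0} = 2
G(3) = mex{2,1} = 0
G(4) = mex{0,2,0} = 1
G(5) = mex{1,0,1} = 2
G(6) = mex{2,1,2} = 0
G(7) = mex{0,2,0,0} = 1
G(8) = mex{1,0,1,1} = 2
G(9) = mex{2,1,2,2} = 0
G(10) = mex{0,2,0,0} = 1
G(11) = mex{1,0,1,1} = 2
G(12) = mex{2,1,2,2} = 0
G(13) = mex{0,2,0,0} = 1
G(14) = mex{1,0,1,1} = 2
G(15) = mex{2,1,2,2} = 0
G(16) = mex{0,2,0,0} = 1
G(17) = mex{1,0,1,1} = 2
G(18) = mex{2,1,2,2} = 0
G(19) = mex{0,2,0,0} = 1
G(20) = mex{1,0,1,1} = 2
G(21) = mex{2,1,2,2} = 0
G(22) = mex{0,2,0,0} = 1
G(23) = mex{1,0,1,1} = 2
G(24) = mex{2,1,2,2} = 0
G(25) = mex{0,2,0,0} = 1
G(26) = mex{1,0,1,1} = 2
G(27) = mex{2,1,2,2} = 0

0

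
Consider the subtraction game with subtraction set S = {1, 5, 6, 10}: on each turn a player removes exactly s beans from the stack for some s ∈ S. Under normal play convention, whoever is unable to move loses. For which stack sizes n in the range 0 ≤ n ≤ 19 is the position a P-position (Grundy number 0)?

0, 2, 4, 11, 13, 15

G(0) = 0
G(1) = mex{0} = 1
G(2) = mex{1} = 0
G(3) = mex{0} = 1
G(4) = mex{1} = 0
G(5) = mex{0,0} = 1
G(6) = mex{1,1,0} = 2
G(7) = mex{2,0,1} = 3
G(8) = mex{3,1,0} = 2
G(9) = mex{2,0,1} = 3
G(10) = mex{3,1,0,0} = 2
G(11) = mex{2,2,1,1} = 0
G(12) = mex{0,3,2,0} = 1
G(13) = mex{1,2,3,1} = 0
G(14) = mex{0,3,2,0} = 1
G(15) = mex{1,2,3,1} = 0
G(16) = mex{0,0,2,2} = 1
G(17) = mex{1,1,0,3} = 2
G(18) = mex{2,0,1,2} = 3
G(19) = mex{3,1,0,3} = 2
P-positions are exactly the n with G(n) = 0.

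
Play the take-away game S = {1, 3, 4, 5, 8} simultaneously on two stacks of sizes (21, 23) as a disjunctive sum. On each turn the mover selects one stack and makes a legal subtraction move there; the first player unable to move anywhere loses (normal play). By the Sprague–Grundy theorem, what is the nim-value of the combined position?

2

All stacks use S = {1, 3, 4, 5, 8}:
n :  0  1  2  3  4  5  6  7  8  9 10 11 12 13 14 15 16 17 18 19 20 21 22 23
G :  0  1  0  1  2  3  2  3  4  0  1  0  1  2  3  2  3  4  0  1  0  1  2  3
Stack A: G(21) = 1.
Stack B: G(23) = 3.
Combined Grundy value = 1 ⊕ 3 = 2.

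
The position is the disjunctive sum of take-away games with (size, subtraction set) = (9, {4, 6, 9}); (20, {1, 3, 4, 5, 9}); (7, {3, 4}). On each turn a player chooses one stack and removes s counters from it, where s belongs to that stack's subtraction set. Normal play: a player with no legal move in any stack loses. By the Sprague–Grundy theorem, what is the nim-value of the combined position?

0

Stack A, S = {4, 6, 9}:
G(0) = 0
G(1) = mex{} = 0
G(2) = mex{} = 0
G(3) = mex{} = 0
G(4) = mex{0} = 1
G(5) = mex{0} = 1
G(6) = mex{0,0} = 1
G(7) = mex{0,0} = 1
G(8) = mex{1,0} = 2
G(9) = mex{1,0,0} = 2
G_A(9) = 2.
Stack B, S = {1, 3, 4, 5, 9}:
n :  0  1  2  3  4  5  6  7  8  9 10 11 12 13 14 15 16 17 18 19 20
G :  0  1  0  1  2  3  2  3  0  1  0  1  2  3  2  3  0  1  0  1  2
G_B(20) = 2.
Stack C, S = {3, 4}:
G(0) = 0
G(1) = mex{} = 0
G(2) = mex{} = 0
G(3) = mex{0} = 1
G(4) = mex{0,0} = 1
G(5) = mex{0,0} = 1
G(6) = mex{1,0} = 2
G(7) = mex{1,1} = 0
G_C(7) = 0.
Combined Grundy value = 2 ⊕ 2 ⊕ 0 = 0.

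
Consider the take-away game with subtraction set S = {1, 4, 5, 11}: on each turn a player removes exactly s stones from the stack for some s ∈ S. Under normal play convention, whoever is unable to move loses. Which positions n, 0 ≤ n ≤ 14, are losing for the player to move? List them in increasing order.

0, 2, 8, 10

n :  0  1  2  3  4  5  6  7  8  9 10 11 12 13 14
G :  0  1  0  1  2  3  2  3  0  1  0  1  2  3  2
P-positions are exactly the n with G(n) = 0.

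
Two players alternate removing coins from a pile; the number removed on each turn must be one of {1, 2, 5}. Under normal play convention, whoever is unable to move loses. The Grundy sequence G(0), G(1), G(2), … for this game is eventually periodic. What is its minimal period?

n :  0  1  2  3  4  5  6  7  8  9 10 11 12 13 14
G :  0  1  2  0  1  2  0  1  2  0  1  2  0  1  2
G(n+3) = G(n) holds for n = 0,…,4 (a full window of length max(S) = 5), so the sequence is purely periodic with period 3.

3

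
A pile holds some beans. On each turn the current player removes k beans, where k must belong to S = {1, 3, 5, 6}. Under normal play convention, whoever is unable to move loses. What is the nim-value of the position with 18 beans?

3

G(0) = 0
G(1) = mex{0} = 1
G(2) = mex{1} = 0
G(3) = mex{0,0} = 1
G(4) = mex{1,1} = 0
G(5) = mex{0,0,0} = 1
G(6) = mex{1,1,1,0} = 2
G(7) = mex{2,0,0,1} = 3
G(8) = mex{3,1,1,0} = 2
G(9) = mex{2,2,0,1} = 3
G(10) = mex{3,3,1,0} = 2
G(11) = mex{2,2,2,1} = 0
G(12) = mex{0,3,3,2} = 1
G(13) = mex{1,2,2,3} = 0
G(14) = mex{0,0,3,2} = 1
G(15) = mex{1,1,2,3} = 0
G(16) = mex{0,0,0,2} = 1
G(17) = mex{1,1,1,0} = 2
G(18) = mex{2,0,0,1} = 3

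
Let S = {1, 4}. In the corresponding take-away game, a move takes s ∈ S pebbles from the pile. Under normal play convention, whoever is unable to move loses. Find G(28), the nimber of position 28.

n :  0  1  2  3  4  5  6  7  8  9 10 11 12 13 14 15 16 17 18 19 20 21 22 23 24 25 26 27 28
G :  0  1  0  1  2  0  1  0  1  2  0  1  0  1  2  0  1  0  1  2  0  1  0  1  2  0  1  0  1

1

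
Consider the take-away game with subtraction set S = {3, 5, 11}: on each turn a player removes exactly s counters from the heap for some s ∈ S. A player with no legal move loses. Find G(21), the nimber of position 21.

n :  0  1  2  3  4  5  6  7  8  9 10 11 12 13 14 15 16 17 18 19 20 21
G :  0  0  0  1  1  1  2  2  0  0  0  1  1  1  2  2  0  0  0  1  1  1

1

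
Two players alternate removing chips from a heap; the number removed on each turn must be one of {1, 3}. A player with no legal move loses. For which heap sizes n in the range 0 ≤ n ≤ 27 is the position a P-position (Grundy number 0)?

G(0) = 0
G(1) = mex{0} = 1
G(2) = mex{1} = 0
G(3) = mex{0,0} = 1
G(4) = mex{1,1} = 0
G(5) = mex{0,0} = 1
G(6) = mex{1,1} = 0
G(7) = mex{0,0} = 1
G(8) = mex{1,1} = 0
G(9) = mex{0,0} = 1
G(10) = mex{1,1} = 0
G(11) = mex{0,0} = 1
G(12) = mex{1,1} = 0
G(13) = mex{0,0} = 1
G(14) = mex{1,1} = 0
G(15) = mex{0,0} = 1
G(16) = mex{1,1} = 0
G(17) = mex{0,0} = 1
G(18) = mex{1,1} = 0
G(19) = mex{0,0} = 1
G(20) = mex{1,1} = 0
G(21) = mex{0,0} = 1
G(22) = mex{1,1} = 0
G(23) = mex{0,0} = 1
G(24) = mex{1,1} = 0
G(25) = mex{0,0} = 1
G(26) = mex{1,1} = 0
G(27) = mex{0,0} = 1
P-positions are exactly the n with G(n) = 0.

0, 2, 4, 6, 8, 10, 12, 14, 16, 18, 20, 22, 24, 26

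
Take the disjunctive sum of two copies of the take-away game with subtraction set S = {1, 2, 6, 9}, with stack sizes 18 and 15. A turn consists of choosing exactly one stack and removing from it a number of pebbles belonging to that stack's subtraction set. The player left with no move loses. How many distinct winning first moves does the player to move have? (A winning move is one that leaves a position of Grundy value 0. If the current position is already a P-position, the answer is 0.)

0

All stacks use S = {1, 2, 6, 9}:
G(0) = 0
G(1) = mex{0} = 1
G(2) = mex{1,0} = 2
G(3) = mex{2,1} = 0
G(4) = mex{0,2} = 1
G(5) = mex{1,0} = 2
G(6) = mex{2,1,0} = 3
G(7) = mex{3,2,1} = 0
G(8) = mex{0,3,2} = 1
G(9) = mex{1,0,0,0} = 2
G(10) = mex{2,1,1,1} = 0
G(11) = mex{0,2,2,2} = 1
G(12) = mex{1,0,3,0} = 2
G(13) = mex{2,1,0,1} = 3
G(14) = mex{3,2,1,2} = 0
G(15) = mex{0,3,2,3} = 1
G(16) = mex{1,0,0,0} = 2
G(17) = mex{2,1,1,1} = 0
G(18) = mex{0,2,2,2} = 1
Stack A: G(18) = 1.
Stack B: G(15) = 1.
Combined Grundy value = 1 ⊕ 1 = 0.
A winning move leaves total XOR = 0, i.e. changes one component's Grundy value g to g ⊕ X where X is the current total.
Stack A: target g' = 1⊕0 = 1, but every legal move changes the Grundy value (mex property), so 0 moves.
Stack B: target g' = 1⊕0 = 1, but every legal move changes the Grundy value (mex property), so 0 moves.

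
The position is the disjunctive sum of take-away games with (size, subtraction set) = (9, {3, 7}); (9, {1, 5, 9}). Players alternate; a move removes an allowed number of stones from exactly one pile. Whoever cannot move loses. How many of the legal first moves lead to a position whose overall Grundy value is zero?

0

Pile A, S = {3, 7}:
n : 0 1 2 3 4 5 6 7 8 9
G : 0 0 0 1 1 1 0 2 2 1
G_A(9) = 1.
Pile B, S = {1, 5, 9}:
G(0) = 0
G(1) = mex{0} = 1
G(2) = mex{1} = 0
G(3) = mex{0} = 1
G(4) = mex{1} = 0
G(5) = mex{0,0} = 1
G(6) = mex{1,1} = 0
G(7) = mex{0,0} = 1
G(8) = mex{1,1} = 0
G(9) = mex{0,0,0} = 1
G_B(9) = 1.
Combined Grundy value = 1 ⊕ 1 = 0.
A winning move leaves total XOR = 0, i.e. changes one component's Grundy value g to g ⊕ X where X is the current total.
Pile A: target g' = 1⊕0 = 1, but every legal move changes the Grundy value (mex property), so 0 moves.
Pile B: target g' = 1⊕0 = 1, but every legal move changes the Grundy value (mex property), so 0 moves.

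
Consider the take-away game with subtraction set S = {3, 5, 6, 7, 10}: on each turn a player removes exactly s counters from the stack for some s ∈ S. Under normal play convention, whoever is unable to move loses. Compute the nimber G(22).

3

G(0) = 0
G(1) = mex{} = 0
G(2) = mex{} = 0
G(3) = mex{0} = 1
G(4) = mex{0} = 1
G(5) = mex{0,0} = 1
G(6) = mex{1,0,0} = 2
G(7) = mex{1,0,0,0} = 2
G(8) = mex{1,1,0,0} = 2
G(9) = mex{2,1,1,0} = 3
G(10) = mex{2,1,1,1,0} = 3
G(11) = mex{2,2,1,1,0} = 3
G(12) = mex{3,2,2,1,0} = 4
G(13) = mex{3,2,2,2,1} = 0
G(14) = mex{3,3,2,2,1} = 0
G(15) = mex{4,3,3,2,1} = 0
G(16) = mex{0,3,3,3,2} = 1
G(17) = mex{0,4,3,3,2} = 1
G(18) = mex{0,0,4,3,2} = 1
G(19) = mex{1,0,0,4,3} = 2
G(20) = mex{1,0,0,0,3} = 2
G(21) = mex{1,1,0,0,3} = 2
G(22) = mex{2,1,1,0,4} = 3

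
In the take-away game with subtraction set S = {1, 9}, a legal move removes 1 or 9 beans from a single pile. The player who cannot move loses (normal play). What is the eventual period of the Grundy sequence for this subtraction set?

2

n :  0  1  2  3  4  5  6  7  8  9 10 11 12 13 14
G :  0  1  0  1  0  1  0  1  0  1  0  1  0  1  0
G(n+2) = G(n) holds for n = 0,…,8 (a full window of length max(S) = 9), so the sequence is purely periodic with period 2.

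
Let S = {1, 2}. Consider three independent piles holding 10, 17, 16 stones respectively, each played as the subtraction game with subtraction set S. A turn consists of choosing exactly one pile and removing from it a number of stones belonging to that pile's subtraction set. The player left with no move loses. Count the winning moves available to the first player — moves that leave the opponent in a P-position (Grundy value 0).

1

All piles use S = {1, 2}:
G(0) = 0
G(1) = mex{0} = 1
G(2) = mex{1,0} = 2
G(3) = mex{2,1} = 0
G(4) = mex{0,2} = 1
G(5) = mex{1,0} = 2
G(6) = mex{2,1} = 0
G(7) = mex{0,2} = 1
G(8) = mex{1,0} = 2
G(9) = mex{2,1} = 0
G(10) = mex{0,2} = 1
G(11) = mex{1,0} = 2
G(12) = mex{2,1} = 0
G(13) = mex{0,2} = 1
G(14) = mex{1,0} = 2
G(15) = mex{2,1} = 0
G(16) = mex{0,2} = 1
G(17) = mex{1,0} = 2
Pile A: G(10) = 1.
Pile B: G(17) = 2.
Pile C: G(16) = 1.
Combined Grundy value = 1 ⊕ 2 ⊕ 1 = 2.
A winning move leaves total XOR = 0, i.e. changes one component's Grundy value g to g ⊕ X where X is the current total.
Pile A: need g' = 1⊕2 = 3. Options: 10−1→G=0, 10−2→G=2. Hits: 0.
Pile B: need g' = 2⊕2 = 0. Options: 17−1→G=1, 17−2→G=0. Hits: 1.
Pile C: need g' = 1⊕2 = 3. Options: 16−1→G=0, 16−2→G=2. Hits: 0.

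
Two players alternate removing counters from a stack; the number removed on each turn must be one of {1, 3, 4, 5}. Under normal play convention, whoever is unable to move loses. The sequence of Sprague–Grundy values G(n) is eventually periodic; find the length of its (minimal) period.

n :  0  1  2  3  4  5  6  7  8  9 10 11 12 13 14 15 16 17
G :  0  1  0  1  2  3  2  3  0  1  0  1  2  3  2  3  0  1
G(n+8) = G(n) holds for n = 0,…,4 (a full window of length max(S) = 5), so the sequence is purely periodic with period 8.

8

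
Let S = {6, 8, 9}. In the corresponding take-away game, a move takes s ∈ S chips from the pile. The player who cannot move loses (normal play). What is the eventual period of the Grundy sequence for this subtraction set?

G(0) = 0
G(1) = mex{} = 0
G(2) = mex{} = 0
G(3) = mex{} = 0
G(4) = mex{} = 0
G(5) = mex{} = 0
G(6) = mex{0} = 1
G(7) = mex{0} = 1
G(8) = mex{0,0} = 1
G(9) = mex{0,0,0} = 1
G(10) = mex{0,0,0} = 1
G(11) = mex{0,0,0} = 1
G(12) = mex{1,0,0} = 2
G(13) = mex{1,0,0} = 2
G(14) = mex{1,1,0} = 2
G(15) = mex{1,1,1} = 0
G(16) = mex{1,1,1} = 0
G(17) = mex{1,1,1} = 0
G(18) = mex{2,1,1} = 0
G(19) = mex{2,1,1} = 0
G(20) = mex{2,2,1} = 0
G(21) = mex{0,2,2} = 1
G(22) = mex{0,2,2} = 1
G(23) = mex{0,0,2} = 1
G(24) = mex{0,0,0} = 1
G(25) = mex{0,0,0} = 1
G(26) = mex{0,0,0} = 1
G(27) = mex{1,0,0} = 2
G(28) = mex{1,0,0} = 2
G(29) = mex{1,1,0} = 2
G(30) = mex{1,1,1} = 0
G(31) = mex{1,1,1} = 0
G(n+15) = G(n) holds for n = 0,…,8 (a full window of length max(S) = 9), so the sequence is purely periodic with period 15.

15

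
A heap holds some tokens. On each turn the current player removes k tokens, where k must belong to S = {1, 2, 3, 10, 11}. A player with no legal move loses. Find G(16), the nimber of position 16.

0

G(0) = 0
G(1) = mex{0} = 1
G(2) = mex{1,0} = 2
G(3) = mex{2,1,0} = 3
G(4) = mex{3,2,1} = 0
G(5) = mex{0,3,2} = 1
G(6) = mex{1,0,3} = 2
G(7) = mex{2,1,0} = 3
G(8) = mex{3,2,1} = 0
G(9) = mex{0,3,2} = 1
G(10) = mex{1,0,3,0} = 2
G(11) = mex{2,1,0,1,0} = 3
G(12) = mex{3,2,1,2,1} = 0
G(13) = mex{0,3,2,3,2} = 1
G(14) = mex{1,0,3,0,3} = 2
G(15) = mex{2,1,0,1,0} = 3
G(16) = mex{3,2,1,2,1} = 0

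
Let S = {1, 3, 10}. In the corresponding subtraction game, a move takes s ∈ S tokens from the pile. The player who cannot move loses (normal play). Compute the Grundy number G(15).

G(0) = 0
G(1) = mex{0} = 1
G(2) = mex{1} = 0
G(3) = mex{0,0} = 1
G(4) = mex{1,1} = 0
G(5) = mex{0,0} = 1
G(6) = mex{1,1} = 0
G(7) = mex{0,0} = 1
G(8) = mex{1,1} = 0
G(9) = mex{0,0} = 1
G(10) = mex{1,1,0} = 2
G(11) = mex{2,0,1} = 3
G(12) = mex{3,1,0} = 2
G(13) = mex{2,2,1} = 0
G(14) = mex{0,3,0} = 1
G(15) = mex{1,2,1} = 0

0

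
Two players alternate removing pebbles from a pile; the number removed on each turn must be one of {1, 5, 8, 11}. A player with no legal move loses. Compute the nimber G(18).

0

G(0) = 0
G(1) = mex{0} = 1
G(2) = mex{1} = 0
G(3) = mex{0} = 1
G(4) = mex{1} = 0
G(5) = mex{0,0} = 1
G(6) = mex{1,1} = 0
G(7) = mex{0,0} = 1
G(8) = mex{1,1,0} = 2
G(9) = mex{2,0,1} = 3
G(10) = mex{3,1,0} = 2
G(11) = mex{2,0,1,0} = 3
G(12) = mex{3,1,0,1} = 2
G(13) = mex{2,2,1,0} = 3
G(14) = mex{3,3,0,1} = 2
G(15) = mex{2,2,1,0} = 3
G(16) = mex{3,3,2,1} = 0
G(17) = mex{0,2,3,0} = 1
G(18) = mex{1,3,2,1} = 0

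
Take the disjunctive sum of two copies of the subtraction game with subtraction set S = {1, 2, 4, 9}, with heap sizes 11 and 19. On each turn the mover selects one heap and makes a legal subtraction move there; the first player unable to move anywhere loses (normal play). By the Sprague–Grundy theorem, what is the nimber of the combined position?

All heaps use S = {1, 2, 4, 9}:
n :  0  1  2  3  4  5  6  7  8  9 10 11 12 13 14 15 16 17 18 19
G :  0  1  2  0  1  2  0  1  2  3  4  0  1  2  0  1  2  0  1  2
Heap A: G(11) = 0.
Heap B: G(19) = 2.
Combined Grundy value = 0 ⊕ 2 = 2.

2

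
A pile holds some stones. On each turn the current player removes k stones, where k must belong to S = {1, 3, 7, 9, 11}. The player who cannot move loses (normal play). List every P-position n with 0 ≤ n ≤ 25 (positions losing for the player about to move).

G(0) = 0
G(1) = mex{0} = 1
G(2) = mex{1} = 0
G(3) = mex{0,0} = 1
G(4) = mex{1,1} = 0
G(5) = mex{0,0} = 1
G(6) = mex{1,1} = 0
G(7) = mex{0,0,0} = 1
G(8) = mex{1,1,1} = 0
G(9) = mex{0,0,0,0} = 1
G(10) = mex{1,1,1,1} = 0
G(11) = mex{0,0,0,0,0} = 1
G(12) = mex{1,1,1,1,1} = 0
G(13) = mex{0,0,0,0,0} = 1
G(14) = mex{1,1,1,1,1} = 0
G(15) = mex{0,0,0,0,0} = 1
G(16) = mex{1,1,1,1,1} = 0
G(17) = mex{0,0,0,0,0} = 1
G(18) = mex{1,1,1,1,1} = 0
G(19) = mex{0,0,0,0,0} = 1
G(20) = mex{1,1,1,1,1} = 0
G(21) = mex{0,0,0,0,0} = 1
G(22) = mex{1,1,1,1,1} = 0
G(23) = mex{0,0,0,0,0} = 1
G(24) = mex{1,1,1,1,1} = 0
G(25) = mex{0,0,0,0,0} = 1
P-positions are exactly the n with G(n) = 0.

0, 2, 4, 6, 8, 10, 12, 14, 16, 18, 20, 22, 24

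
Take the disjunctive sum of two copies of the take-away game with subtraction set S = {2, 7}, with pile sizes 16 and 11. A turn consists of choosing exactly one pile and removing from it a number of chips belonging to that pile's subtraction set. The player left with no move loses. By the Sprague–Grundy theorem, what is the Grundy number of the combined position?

All piles use S = {2, 7}:
n :  0  1  2  3  4  5  6  7  8  9 10 11 12 13 14 15 16
G :  0  0  1  1  0  0  1  1  2  0  0  1  1  0  0  1  1
Pile A: G(16) = 1.
Pile B: G(11) = 1.
Combined Grundy value = 1 ⊕ 1 = 0.

0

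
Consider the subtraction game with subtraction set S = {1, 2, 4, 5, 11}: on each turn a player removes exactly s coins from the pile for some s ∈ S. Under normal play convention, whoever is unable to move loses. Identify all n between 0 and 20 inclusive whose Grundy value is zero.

0, 3, 6, 9, 12, 15, 18

G(0) = 0
G(1) = mex{0} = 1
G(2) = mex{1,0} = 2
G(3) = mex{2,1} = 0
G(4) = mex{0,2,0} = 1
G(5) = mex{1,0,1,0} = 2
G(6) = mex{2,1,2,1} = 0
G(7) = mex{0,2,0,2} = 1
G(8) = mex{1,0,1,0} = 2
G(9) = mex{2,1,2,1} = 0
G(10) = mex{0,2,0,2} = 1
G(11) = mex{1,0,1,0,0} = 2
G(12) = mex{2,1,2,1,1} = 0
G(13) = mex{0,2,0,2,2} = 1
G(14) = mex{1,0,1,0,0} = 2
G(15) = mex{2,1,2,1,1} = 0
G(16) = mex{0,2,0,2,2} = 1
G(17) = mex{1,0,1,0,0} = 2
G(18) = mex{2,1,2,1,1} = 0
G(19) = mex{0,2,0,2,2} = 1
G(20) = mex{1,0,1,0,0} = 2
P-positions are exactly the n with G(n) = 0.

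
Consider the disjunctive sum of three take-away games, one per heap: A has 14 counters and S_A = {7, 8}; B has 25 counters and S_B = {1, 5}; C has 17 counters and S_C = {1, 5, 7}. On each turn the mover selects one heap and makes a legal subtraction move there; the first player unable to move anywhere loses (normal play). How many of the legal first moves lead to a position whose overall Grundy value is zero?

1

Heap A, S = {7, 8}:
G(0) = 0
G(1) = mex{} = 0
G(2) = mex{} = 0
G(3) = mex{} = 0
G(4) = mex{} = 0
G(5) = mex{} = 0
G(6) = mex{} = 0
G(7) = mex{0} = 1
G(8) = mex{0,0} = 1
G(9) = mex{0,0} = 1
G(10) = mex{0,0} = 1
G(11) = mex{0,0} = 1
G(12) = mex{0,0} = 1
G(13) = mex{0,0} = 1
G(14) = mex{1,0} = 2
G_A(14) = 2.
Heap B, S = {1, 5}:
G(0) = 0
G(1) = mex{0} = 1
G(2) = mex{1} = 0
G(3) = mex{0} = 1
G(4) = mex{1} = 0
G(5) = mex{0,0} = 1
G(6) = mex{1,1} = 0
G(7) = mex{0,0} = 1
G(8) = mex{1,1} = 0
G(9) = mex{0,0} = 1
G(10) = mex{1,1} = 0
G(11) = mex{0,0} = 1
G(12) = mex{1,1} = 0
G(13) = mex{0,0} = 1
G(14) = mex{1,1} = 0
G(15) = mex{0,0} = 1
G(16) = mex{1,1} = 0
G(17) = mex{0,0} = 1
G(18) = mex{1,1} = 0
G(19) = mex{0,0} = 1
G(20) = mex{1,1} = 0
G(21) = mex{0,0} = 1
G(22) = mex{1,1} = 0
G(23) = mex{0,0} = 1
G(24) = mex{1,1} = 0
G(25) = mex{0,0} = 1
G_B(25) = 1.
Heap C, S = {1, 5, 7}:
n :  0  1  2  3  4  5  6  7  8  9 10 11 12 13 14 15 16 17
G :  0  1  0  1  0  1  0  1  0  1  0  1  0  1  0  1  0  1
G_C(17) = 1.
Combined Grundy value = 2 ⊕ 1 ⊕ 1 = 2.
A winning move leaves total XOR = 0, i.e. changes one component's Grundy value g to g ⊕ X where X is the current total.
Heap A: need g' = 2⊕2 = 0. Options: 14−7→G=1, 14−8→G=0. Hits: 1.
Heap B: need g' = 1⊕2 = 3. Options: 25−1→G=0, 25−5→G=0. Hits: 0.
Heap C: need g' = 1⊕2 = 3. Options: 17−1→G=0, 17−5→G=0, 17−7→G=0. Hits: 0.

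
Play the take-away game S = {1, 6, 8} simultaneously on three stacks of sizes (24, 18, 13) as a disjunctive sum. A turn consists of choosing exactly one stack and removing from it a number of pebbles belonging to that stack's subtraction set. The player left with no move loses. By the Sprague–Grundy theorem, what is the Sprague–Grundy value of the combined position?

3

All stacks use S = {1, 6, 8}:
G(0) = 0
G(1) = mex{0} = 1
G(2) = mex{1} = 0
G(3) = mex{0} = 1
G(4) = mex{1} = 0
G(5) = mex{0} = 1
G(6) = mex{1,0} = 2
G(7) = mex{2,1} = 0
G(8) = mex{0,0,0} = 1
G(9) = mex{1,1,1} = 0
G(10) = mex{0,0,0} = 1
G(11) = mex{1,1,1} = 0
G(12) = mex{0,2,0} = 1
G(13) = mex{1,0,1} = 2
G(14) = mex{2,1,2} = 0
G(15) = mex{0,0,0} = 1
G(16) = mex{1,1,1} = 0
G(17) = mex{0,0,0} = 1
G(18) = mex{1,1,1} = 0
G(19) = mex{0,2,0} = 1
G(20) = mex{1,0,1} = 2
G(21) = mex{2,1,2} = 0
G(22) = mex{0,0,0} = 1
G(23) = mex{1,1,1} = 0
G(24) = mex{0,0,0} = 1
Stack A: G(24) = 1.
Stack B: G(18) = 0.
Stack C: G(13) = 2.
Combined Grundy value = 1 ⊕ 0 ⊕ 2 = 3.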